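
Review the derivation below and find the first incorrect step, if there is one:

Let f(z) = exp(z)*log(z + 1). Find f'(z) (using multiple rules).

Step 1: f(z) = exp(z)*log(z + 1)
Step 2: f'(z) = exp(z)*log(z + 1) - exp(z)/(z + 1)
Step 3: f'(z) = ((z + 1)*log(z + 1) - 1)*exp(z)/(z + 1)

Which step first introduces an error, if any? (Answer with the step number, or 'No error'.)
Step 2

Step 2 is incorrect due to a sign flip.
The step shows: exp(z)*log(z + 1) - exp(z)/(z + 1)
The correct value should be: exp(z)*log(z + 1) + exp(z)/(z + 1)

Explanation: The sign of one term was flipped: the term exp(z)/(z + 1) was incorrectly written as -exp(z)/(z + 1)
The later steps are derived from this incorrect expression, so the error originates in Step 2.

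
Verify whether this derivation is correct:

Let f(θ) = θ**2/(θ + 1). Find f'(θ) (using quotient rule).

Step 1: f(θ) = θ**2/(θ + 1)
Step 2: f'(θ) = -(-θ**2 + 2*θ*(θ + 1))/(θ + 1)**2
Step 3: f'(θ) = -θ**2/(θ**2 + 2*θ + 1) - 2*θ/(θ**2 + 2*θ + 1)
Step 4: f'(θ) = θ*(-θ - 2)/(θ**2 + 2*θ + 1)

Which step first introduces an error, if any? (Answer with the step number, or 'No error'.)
Step 2

Step 2 is incorrect due to a sign flip.
The step shows: -(-θ**2 + 2*θ*(θ + 1))/(θ + 1)**2
The correct value should be: (-θ**2 + 2*θ*(θ + 1))/(θ + 1)**2

Explanation: The sign of the whole expression was flipped: the term (-θ**2 + 2*θ*(θ + 1))/(θ + 1)**2 was incorrectly written as -(-θ**2 + 2*θ*(θ + 1))/(θ + 1)**2
The later steps are derived from this incorrect expression, so the error originates in Step 2.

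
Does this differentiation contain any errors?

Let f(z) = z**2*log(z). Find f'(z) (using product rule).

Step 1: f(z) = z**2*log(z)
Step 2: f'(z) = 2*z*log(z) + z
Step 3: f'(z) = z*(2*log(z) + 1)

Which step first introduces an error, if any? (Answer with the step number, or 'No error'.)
No error

All steps in this derivation are correct.
The final answer f'(z) = z*(2*log(z) + 1) is valid.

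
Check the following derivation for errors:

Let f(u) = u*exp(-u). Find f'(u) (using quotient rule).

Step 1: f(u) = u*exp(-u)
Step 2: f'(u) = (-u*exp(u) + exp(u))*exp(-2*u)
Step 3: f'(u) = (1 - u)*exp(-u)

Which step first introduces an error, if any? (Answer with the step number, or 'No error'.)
No error

All steps in this derivation are correct.
The final answer f'(u) = (1 - u)*exp(-u) is valid.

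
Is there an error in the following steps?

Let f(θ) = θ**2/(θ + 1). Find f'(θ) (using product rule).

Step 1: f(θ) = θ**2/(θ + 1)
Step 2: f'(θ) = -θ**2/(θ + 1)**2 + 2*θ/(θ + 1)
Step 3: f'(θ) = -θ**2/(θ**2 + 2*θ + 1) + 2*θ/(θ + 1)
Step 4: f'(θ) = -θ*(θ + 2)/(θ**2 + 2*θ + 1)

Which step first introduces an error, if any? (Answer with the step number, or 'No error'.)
Step 4

Step 4 is incorrect due to a sign flip.
The step shows: -θ*(θ + 2)/(θ**2 + 2*θ + 1)
The correct value should be: θ*(θ + 2)/(θ**2 + 2*θ + 1)

Explanation: The sign of the whole expression was flipped: the term θ*(θ + 2)/(θ**2 + 2*θ + 1) was incorrectly written as -θ*(θ + 2)/(θ**2 + 2*θ + 1)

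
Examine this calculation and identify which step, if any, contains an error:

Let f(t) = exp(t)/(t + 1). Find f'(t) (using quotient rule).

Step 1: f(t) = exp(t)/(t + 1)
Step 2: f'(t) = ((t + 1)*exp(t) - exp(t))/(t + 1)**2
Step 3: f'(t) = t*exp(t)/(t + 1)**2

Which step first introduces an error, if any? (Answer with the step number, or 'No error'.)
No error

All steps in this derivation are correct.
The final answer f'(t) = t*exp(t)/(t + 1)**2 is valid.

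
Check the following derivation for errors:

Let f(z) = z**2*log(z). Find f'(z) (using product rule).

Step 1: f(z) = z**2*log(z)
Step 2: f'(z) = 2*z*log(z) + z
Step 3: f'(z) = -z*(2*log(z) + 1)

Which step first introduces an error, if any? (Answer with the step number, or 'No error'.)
Step 3

Step 3 is incorrect due to a sign flip.
The step shows: -z*(2*log(z) + 1)
The correct value should be: z*(2*log(z) + 1)

Explanation: The sign of the whole expression was flipped: the term z*(2*log(z) + 1) was incorrectly written as -z*(2*log(z) + 1)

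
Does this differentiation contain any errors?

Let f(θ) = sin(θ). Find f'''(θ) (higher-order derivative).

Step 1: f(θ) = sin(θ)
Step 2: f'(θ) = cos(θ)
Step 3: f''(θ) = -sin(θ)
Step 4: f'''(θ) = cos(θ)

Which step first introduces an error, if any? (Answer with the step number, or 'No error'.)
Step 4

Step 4 is incorrect due to a sign flip.
The step shows: cos(θ)
The correct value should be: -cos(θ)

Explanation: The sign of the whole expression was flipped: the term -cos(θ) was incorrectly written as cos(θ)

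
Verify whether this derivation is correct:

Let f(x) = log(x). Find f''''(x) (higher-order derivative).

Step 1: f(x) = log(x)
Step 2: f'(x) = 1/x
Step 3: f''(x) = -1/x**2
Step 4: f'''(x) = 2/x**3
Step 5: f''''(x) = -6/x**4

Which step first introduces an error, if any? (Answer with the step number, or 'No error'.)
No error

All steps in this derivation are correct.
The final answer f''''(x) = -6/x**4 is valid.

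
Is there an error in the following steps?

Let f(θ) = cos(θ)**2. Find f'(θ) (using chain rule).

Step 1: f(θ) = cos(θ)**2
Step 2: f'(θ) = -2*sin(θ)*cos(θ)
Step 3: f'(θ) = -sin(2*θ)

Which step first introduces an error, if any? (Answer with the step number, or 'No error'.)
No error

All steps in this derivation are correct.
The final answer f'(θ) = -sin(2*θ) is valid.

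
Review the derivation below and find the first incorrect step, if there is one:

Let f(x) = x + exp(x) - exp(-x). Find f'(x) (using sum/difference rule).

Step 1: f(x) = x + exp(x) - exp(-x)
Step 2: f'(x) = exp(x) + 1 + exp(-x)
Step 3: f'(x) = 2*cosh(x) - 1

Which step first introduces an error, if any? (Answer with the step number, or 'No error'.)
Step 3

Step 3 is incorrect due to a sign flip.
The step shows: 2*cosh(x) - 1
The correct value should be: 2*cosh(x) + 1

Explanation: The sign of one term was flipped: the term 1 was incorrectly written as -1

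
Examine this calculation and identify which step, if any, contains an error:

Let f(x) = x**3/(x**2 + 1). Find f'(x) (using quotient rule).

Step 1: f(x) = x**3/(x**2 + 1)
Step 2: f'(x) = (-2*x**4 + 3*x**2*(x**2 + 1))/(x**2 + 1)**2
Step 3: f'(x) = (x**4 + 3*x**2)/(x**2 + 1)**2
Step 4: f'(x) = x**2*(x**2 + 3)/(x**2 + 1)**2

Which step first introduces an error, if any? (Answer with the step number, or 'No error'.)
No error

All steps in this derivation are correct.
The final answer f'(x) = x**2*(x**2 + 3)/(x**2 + 1)**2 is valid.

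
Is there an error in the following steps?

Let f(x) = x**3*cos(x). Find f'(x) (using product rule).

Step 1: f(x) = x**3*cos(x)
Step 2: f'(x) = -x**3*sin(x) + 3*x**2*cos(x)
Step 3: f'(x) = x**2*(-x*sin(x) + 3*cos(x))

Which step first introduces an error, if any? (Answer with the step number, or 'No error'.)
No error

All steps in this derivation are correct.
The final answer f'(x) = x**2*(-x*sin(x) + 3*cos(x)) is valid.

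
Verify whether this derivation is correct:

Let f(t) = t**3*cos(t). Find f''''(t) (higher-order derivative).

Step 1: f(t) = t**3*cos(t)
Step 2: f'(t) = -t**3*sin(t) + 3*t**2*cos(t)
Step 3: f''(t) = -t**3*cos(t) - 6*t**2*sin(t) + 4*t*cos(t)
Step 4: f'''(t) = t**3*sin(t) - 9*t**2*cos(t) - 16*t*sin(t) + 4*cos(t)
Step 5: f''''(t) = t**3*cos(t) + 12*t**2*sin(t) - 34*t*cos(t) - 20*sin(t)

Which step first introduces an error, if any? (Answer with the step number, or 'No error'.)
Step 3

Step 3 is incorrect due to a wrong coefficient.
The step shows: -t**3*cos(t) - 6*t**2*sin(t) + 4*t*cos(t)
The correct value should be: -t**3*cos(t) - 6*t**2*sin(t) + 6*t*cos(t)

Explanation: The coefficient 6 was incorrectly written as 4: the term 6*t*cos(t) was incorrectly written as 4*t*cos(t)
The later steps are derived from this incorrect expression, so the error originates in Step 3.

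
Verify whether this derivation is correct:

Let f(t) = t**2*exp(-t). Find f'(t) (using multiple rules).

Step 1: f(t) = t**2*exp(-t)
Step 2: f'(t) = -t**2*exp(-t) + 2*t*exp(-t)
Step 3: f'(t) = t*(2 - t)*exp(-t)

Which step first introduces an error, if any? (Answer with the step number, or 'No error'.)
No error

All steps in this derivation are correct.
The final answer f'(t) = t*(2 - t)*exp(-t) is valid.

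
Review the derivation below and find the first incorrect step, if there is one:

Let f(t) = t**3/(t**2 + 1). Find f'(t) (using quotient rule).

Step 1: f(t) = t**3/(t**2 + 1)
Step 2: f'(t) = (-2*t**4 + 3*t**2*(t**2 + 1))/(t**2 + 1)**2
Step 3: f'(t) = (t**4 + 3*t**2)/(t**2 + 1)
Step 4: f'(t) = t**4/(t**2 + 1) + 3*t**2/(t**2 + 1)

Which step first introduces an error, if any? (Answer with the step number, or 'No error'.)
Step 3

Step 3 is incorrect due to a wrong exponent.
The step shows: (t**4 + 3*t**2)/(t**2 + 1)
The correct value should be: (t**4 + 3*t**2)/(t**2 + 1)**2

Explanation: The exponent -2 on t**2 + 1 was incorrectly written as -1: the term (t**4 + 3*t**2)/(t**2 + 1)**2 was incorrectly written as (t**4 + 3*t**2)/(t**2 + 1)
The later steps are derived from this incorrect expression, so the error originates in Step 3.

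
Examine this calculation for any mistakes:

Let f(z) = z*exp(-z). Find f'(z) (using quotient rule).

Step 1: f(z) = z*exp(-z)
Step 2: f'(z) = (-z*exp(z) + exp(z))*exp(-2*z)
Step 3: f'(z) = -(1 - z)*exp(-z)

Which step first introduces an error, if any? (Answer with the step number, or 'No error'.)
Step 3

Step 3 is incorrect due to a sign flip.
The step shows: -(1 - z)*exp(-z)
The correct value should be: (1 - z)*exp(-z)

Explanation: The sign of the whole expression was flipped: the term (1 - z)*exp(-z) was incorrectly written as -(1 - z)*exp(-z)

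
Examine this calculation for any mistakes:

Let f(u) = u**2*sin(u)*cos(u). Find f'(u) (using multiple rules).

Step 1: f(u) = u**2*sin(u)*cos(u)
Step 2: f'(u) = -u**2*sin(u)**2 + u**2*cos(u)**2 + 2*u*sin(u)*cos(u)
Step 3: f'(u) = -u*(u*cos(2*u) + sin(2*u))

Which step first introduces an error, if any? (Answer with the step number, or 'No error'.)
Step 3

Step 3 is incorrect due to a sign flip.
The step shows: -u*(u*cos(2*u) + sin(2*u))
The correct value should be: u*(u*cos(2*u) + sin(2*u))

Explanation: The sign of the whole expression was flipped: the term u*(u*cos(2*u) + sin(2*u)) was incorrectly written as -u*(u*cos(2*u) + sin(2*u))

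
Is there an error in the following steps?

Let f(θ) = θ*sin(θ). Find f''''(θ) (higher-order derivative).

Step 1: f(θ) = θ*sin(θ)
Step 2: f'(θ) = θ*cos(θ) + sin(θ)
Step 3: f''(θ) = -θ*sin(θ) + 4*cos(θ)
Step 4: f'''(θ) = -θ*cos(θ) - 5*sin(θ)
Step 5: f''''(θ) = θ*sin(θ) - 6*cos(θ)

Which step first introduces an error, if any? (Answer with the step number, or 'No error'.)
Step 3

Step 3 is incorrect due to a wrong coefficient.
The step shows: -θ*sin(θ) + 4*cos(θ)
The correct value should be: -θ*sin(θ) + 2*cos(θ)

Explanation: The coefficient 2 was incorrectly written as 4: the term 2*cos(θ) was incorrectly written as 4*cos(θ)
The later steps are derived from this incorrect expression, so the error originates in Step 3.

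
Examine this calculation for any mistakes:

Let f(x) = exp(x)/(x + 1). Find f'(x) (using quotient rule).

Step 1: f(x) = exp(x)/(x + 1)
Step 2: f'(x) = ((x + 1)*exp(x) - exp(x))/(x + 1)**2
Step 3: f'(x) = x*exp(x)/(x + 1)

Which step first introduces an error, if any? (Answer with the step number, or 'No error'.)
Step 3

Step 3 is incorrect due to a wrong exponent.
The step shows: x*exp(x)/(x + 1)
The correct value should be: x*exp(x)/(x + 1)**2

Explanation: The exponent -2 on x + 1 was incorrectly written as -1: the term x*exp(x)/(x + 1)**2 was incorrectly written as x*exp(x)/(x + 1)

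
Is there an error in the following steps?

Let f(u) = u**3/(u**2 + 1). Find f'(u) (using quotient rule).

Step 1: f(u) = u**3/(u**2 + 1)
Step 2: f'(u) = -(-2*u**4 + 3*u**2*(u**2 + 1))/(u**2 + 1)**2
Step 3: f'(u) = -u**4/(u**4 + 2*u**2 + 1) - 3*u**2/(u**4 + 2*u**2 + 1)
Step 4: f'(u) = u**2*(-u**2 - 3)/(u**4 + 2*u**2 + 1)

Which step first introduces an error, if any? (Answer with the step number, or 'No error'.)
Step 2

Step 2 is incorrect due to a sign flip.
The step shows: -(-2*u**4 + 3*u**2*(u**2 + 1))/(u**2 + 1)**2
The correct value should be: (-2*u**4 + 3*u**2*(u**2 + 1))/(u**2 + 1)**2

Explanation: The sign of the whole expression was flipped: the term (-2*u**4 + 3*u**2*(u**2 + 1))/(u**2 + 1)**2 was incorrectly written as -(-2*u**4 + 3*u**2*(u**2 + 1))/(u**2 + 1)**2
The later steps are derived from this incorrect expression, so the error originates in Step 2.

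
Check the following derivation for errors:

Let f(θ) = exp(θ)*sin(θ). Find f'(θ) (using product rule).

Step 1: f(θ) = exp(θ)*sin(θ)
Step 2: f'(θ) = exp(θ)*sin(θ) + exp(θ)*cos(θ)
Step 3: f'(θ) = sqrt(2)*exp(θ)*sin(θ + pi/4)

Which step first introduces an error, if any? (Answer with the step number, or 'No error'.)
No error

All steps in this derivation are correct.
The final answer f'(θ) = sqrt(2)*exp(θ)*sin(θ + pi/4) is valid.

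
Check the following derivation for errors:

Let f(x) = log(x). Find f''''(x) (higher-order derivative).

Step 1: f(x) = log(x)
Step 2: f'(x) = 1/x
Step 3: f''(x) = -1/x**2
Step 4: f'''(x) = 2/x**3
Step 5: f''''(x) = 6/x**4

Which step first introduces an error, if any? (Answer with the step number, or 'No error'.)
Step 5

Step 5 is incorrect due to a sign flip.
The step shows: 6/x**4
The correct value should be: -6/x**4

Explanation: The sign of the whole expression was flipped: the term -6/x**4 was incorrectly written as 6/x**4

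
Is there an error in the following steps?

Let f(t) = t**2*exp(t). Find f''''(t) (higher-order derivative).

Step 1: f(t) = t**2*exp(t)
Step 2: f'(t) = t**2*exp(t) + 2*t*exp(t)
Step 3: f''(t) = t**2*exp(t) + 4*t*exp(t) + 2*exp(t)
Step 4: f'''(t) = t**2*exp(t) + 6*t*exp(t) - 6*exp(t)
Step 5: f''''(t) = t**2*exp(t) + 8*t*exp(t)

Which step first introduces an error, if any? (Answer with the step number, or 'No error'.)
Step 4

Step 4 is incorrect due to a sign flip.
The step shows: t**2*exp(t) + 6*t*exp(t) - 6*exp(t)
The correct value should be: t**2*exp(t) + 6*t*exp(t) + 6*exp(t)

Explanation: The sign of one term was flipped: the term 6*exp(t) was incorrectly written as -6*exp(t)
The later steps are derived from this incorrect expression, so the error originates in Step 4.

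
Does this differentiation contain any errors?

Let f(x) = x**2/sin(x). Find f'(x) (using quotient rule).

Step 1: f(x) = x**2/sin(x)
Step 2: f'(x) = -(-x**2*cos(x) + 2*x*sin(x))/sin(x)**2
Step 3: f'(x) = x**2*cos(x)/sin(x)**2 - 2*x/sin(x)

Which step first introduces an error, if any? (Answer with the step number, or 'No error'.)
Step 2

Step 2 is incorrect due to a sign flip.
The step shows: -(-x**2*cos(x) + 2*x*sin(x))/sin(x)**2
The correct value should be: (-x**2*cos(x) + 2*x*sin(x))/sin(x)**2

Explanation: The sign of the whole expression was flipped: the term (-x**2*cos(x) + 2*x*sin(x))/sin(x)**2 was incorrectly written as -(-x**2*cos(x) + 2*x*sin(x))/sin(x)**2
The later steps are derived from this incorrect expression, so the error originates in Step 2.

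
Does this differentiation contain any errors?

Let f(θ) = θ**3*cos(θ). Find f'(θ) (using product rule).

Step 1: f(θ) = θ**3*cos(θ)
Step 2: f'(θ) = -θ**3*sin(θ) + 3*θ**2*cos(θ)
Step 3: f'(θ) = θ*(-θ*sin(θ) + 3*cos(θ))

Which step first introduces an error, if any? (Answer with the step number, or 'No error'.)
Step 3

Step 3 is incorrect due to a wrong exponent.
The step shows: θ*(-θ*sin(θ) + 3*cos(θ))
The correct value should be: θ**2*(-θ*sin(θ) + 3*cos(θ))

Explanation: The exponent 2 on θ was incorrectly written as 1: the term θ**2*(-θ*sin(θ) + 3*cos(θ)) was incorrectly written as θ*(-θ*sin(θ) + 3*cos(θ))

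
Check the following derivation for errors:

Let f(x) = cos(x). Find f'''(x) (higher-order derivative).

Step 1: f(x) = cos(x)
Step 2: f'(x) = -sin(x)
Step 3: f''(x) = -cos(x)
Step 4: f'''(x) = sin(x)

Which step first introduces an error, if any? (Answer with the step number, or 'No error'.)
No error

All steps in this derivation are correct.
The final answer f'''(x) = sin(x) is valid.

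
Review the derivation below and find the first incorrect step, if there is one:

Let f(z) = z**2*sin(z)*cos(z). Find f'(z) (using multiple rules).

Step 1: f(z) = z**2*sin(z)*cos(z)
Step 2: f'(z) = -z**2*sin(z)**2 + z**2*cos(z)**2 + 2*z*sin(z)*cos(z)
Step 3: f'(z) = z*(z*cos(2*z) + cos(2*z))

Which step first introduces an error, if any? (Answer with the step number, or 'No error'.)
Step 3

Step 3 is incorrect due to a wrong trig function.
The step shows: z*(z*cos(2*z) + cos(2*z))
The correct value should be: z*(z*cos(2*z) + sin(2*z))

Explanation: sin(2*z) was incorrectly written as cos(2*z): the term z*(z*cos(2*z) + sin(2*z)) was incorrectly written as z*(z*cos(2*z) + cos(2*z))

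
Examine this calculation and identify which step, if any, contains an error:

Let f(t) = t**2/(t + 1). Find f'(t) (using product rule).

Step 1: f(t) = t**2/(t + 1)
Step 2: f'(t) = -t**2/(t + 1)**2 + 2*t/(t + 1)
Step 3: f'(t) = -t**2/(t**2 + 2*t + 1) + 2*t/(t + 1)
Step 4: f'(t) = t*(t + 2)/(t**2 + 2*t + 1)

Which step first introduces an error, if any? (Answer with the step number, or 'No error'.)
No error

All steps in this derivation are correct.
The final answer f'(t) = t*(t + 2)/(t**2 + 2*t + 1) is valid.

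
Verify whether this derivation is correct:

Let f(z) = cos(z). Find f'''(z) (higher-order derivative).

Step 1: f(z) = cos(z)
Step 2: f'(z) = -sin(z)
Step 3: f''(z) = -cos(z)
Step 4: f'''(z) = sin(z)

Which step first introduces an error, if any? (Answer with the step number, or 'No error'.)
No error

All steps in this derivation are correct.
The final answer f'''(z) = sin(z) is valid.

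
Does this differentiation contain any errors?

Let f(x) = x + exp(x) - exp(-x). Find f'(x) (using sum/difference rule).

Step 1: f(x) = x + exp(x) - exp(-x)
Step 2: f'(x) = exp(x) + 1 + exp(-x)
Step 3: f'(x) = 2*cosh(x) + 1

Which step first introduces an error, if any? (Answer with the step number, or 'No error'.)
No error

All steps in this derivation are correct.
The final answer f'(x) = 2*cosh(x) + 1 is valid.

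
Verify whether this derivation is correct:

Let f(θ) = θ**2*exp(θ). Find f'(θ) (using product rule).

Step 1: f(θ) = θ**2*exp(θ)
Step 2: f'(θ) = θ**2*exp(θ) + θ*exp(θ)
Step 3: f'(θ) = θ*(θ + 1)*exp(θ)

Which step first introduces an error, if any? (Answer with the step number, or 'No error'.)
Step 2

Step 2 is incorrect due to a wrong coefficient.
The step shows: θ**2*exp(θ) + θ*exp(θ)
The correct value should be: θ**2*exp(θ) + 2*θ*exp(θ)

Explanation: The coefficient 2 was incorrectly written as 1: the term 2*θ*exp(θ) was incorrectly written as θ*exp(θ)
The later steps are derived from this incorrect expression, so the error originates in Step 2.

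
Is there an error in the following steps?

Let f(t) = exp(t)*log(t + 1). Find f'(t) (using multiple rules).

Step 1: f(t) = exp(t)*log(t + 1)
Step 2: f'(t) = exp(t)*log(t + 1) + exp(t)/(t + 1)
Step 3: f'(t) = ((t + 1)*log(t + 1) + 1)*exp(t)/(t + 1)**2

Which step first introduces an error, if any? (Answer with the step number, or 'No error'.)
Step 3

Step 3 is incorrect due to a wrong exponent.
The step shows: ((t + 1)*log(t + 1) + 1)*exp(t)/(t + 1)**2
The correct value should be: ((t + 1)*log(t + 1) + 1)*exp(t)/(t + 1)

Explanation: The exponent -1 on t + 1 was incorrectly written as -2: the term ((t + 1)*log(t + 1) + 1)*exp(t)/(t + 1) was incorrectly written as ((t + 1)*log(t + 1) + 1)*exp(t)/(t + 1)**2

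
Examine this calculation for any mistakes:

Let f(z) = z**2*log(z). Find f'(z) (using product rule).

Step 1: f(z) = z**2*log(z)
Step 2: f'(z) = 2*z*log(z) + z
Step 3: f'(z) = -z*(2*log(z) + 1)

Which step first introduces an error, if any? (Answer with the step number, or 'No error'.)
Step 3

Step 3 is incorrect due to a sign flip.
The step shows: -z*(2*log(z) + 1)
The correct value should be: z*(2*log(z) + 1)

Explanation: The sign of the whole expression was flipped: the term z*(2*log(z) + 1) was incorrectly written as -z*(2*log(z) + 1)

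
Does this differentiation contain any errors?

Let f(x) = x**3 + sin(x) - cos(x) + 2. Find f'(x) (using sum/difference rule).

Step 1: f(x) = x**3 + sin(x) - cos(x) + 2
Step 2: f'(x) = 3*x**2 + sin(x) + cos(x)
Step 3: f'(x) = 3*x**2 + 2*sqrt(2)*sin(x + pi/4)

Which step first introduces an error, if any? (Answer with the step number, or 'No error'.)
Step 3

Step 3 is incorrect due to a wrong exponent.
The step shows: 3*x**2 + 2*sqrt(2)*sin(x + pi/4)
The correct value should be: 3*x**2 + sqrt(2)*sin(x + pi/4)

Explanation: The exponent 1/2 on 2 was incorrectly written as 3/2: the term sqrt(2)*sin(x + pi/4) was incorrectly written as 2*sqrt(2)*sin(x + pi/4)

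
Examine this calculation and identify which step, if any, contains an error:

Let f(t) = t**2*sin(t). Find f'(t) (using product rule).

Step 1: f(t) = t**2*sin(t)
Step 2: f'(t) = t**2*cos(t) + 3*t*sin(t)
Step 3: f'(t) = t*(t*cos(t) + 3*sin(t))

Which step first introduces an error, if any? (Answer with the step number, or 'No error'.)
Step 2

Step 2 is incorrect due to a wrong coefficient.
The step shows: t**2*cos(t) + 3*t*sin(t)
The correct value should be: t**2*cos(t) + 2*t*sin(t)

Explanation: The coefficient 2 was incorrectly written as 3: the term 2*t*sin(t) was incorrectly written as 3*t*sin(t)
The later steps are derived from this incorrect expression, so the error originates in Step 2.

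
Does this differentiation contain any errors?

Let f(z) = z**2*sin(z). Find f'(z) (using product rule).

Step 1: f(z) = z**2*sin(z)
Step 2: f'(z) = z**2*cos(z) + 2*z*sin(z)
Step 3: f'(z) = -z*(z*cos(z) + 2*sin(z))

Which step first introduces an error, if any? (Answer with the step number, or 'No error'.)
Step 3

Step 3 is incorrect due to a sign flip.
The step shows: -z*(z*cos(z) + 2*sin(z))
The correct value should be: z*(z*cos(z) + 2*sin(z))

Explanation: The sign of the whole expression was flipped: the term z*(z*cos(z) + 2*sin(z)) was incorrectly written as -z*(z*cos(z) + 2*sin(z))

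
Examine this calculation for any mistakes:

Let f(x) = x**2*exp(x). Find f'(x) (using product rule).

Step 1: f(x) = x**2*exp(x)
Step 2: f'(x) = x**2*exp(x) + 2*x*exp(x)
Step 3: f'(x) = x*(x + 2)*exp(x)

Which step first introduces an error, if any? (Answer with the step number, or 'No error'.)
No error

All steps in this derivation are correct.
The final answer f'(x) = x*(x + 2)*exp(x) is valid.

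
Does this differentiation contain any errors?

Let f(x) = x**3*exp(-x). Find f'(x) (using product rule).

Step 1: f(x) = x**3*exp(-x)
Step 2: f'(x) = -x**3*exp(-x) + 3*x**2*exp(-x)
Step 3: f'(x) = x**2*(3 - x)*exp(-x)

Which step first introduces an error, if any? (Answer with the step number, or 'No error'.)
No error

All steps in this derivation are correct.
The final answer f'(x) = x**2*(3 - x)*exp(-x) is valid.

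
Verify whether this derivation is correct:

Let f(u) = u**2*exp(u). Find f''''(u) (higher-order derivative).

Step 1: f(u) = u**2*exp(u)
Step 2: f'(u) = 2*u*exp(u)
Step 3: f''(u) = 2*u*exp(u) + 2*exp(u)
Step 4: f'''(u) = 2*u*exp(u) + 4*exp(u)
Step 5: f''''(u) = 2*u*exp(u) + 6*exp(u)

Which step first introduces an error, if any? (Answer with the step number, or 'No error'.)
Step 2

Step 2 is incorrect due to a dropped term.
The step shows: 2*u*exp(u)
The correct value should be: u**2*exp(u) + 2*u*exp(u)

Explanation: A term was dropped: the term u**2*exp(u) was incorrectly omitted
The later steps are derived from this incorrect expression, so the error originates in Step 2.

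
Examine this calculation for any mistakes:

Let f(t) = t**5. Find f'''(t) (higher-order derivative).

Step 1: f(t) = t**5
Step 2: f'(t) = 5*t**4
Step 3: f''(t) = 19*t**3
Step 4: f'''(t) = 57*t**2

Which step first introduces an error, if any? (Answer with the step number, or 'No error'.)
Step 3

Step 3 is incorrect due to a wrong coefficient.
The step shows: 19*t**3
The correct value should be: 20*t**3

Explanation: The coefficient 20 was incorrectly written as 19: the term 20*t**3 was incorrectly written as 19*t**3
The later steps are derived from this incorrect expression, so the error originates in Step 3.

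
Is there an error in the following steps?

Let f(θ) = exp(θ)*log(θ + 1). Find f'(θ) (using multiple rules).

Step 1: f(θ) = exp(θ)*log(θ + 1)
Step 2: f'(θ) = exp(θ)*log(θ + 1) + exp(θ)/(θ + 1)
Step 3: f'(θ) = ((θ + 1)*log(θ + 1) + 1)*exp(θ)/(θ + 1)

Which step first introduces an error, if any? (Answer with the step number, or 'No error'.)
No error

All steps in this derivation are correct.
The final answer f'(θ) = ((θ + 1)*log(θ + 1) + 1)*exp(θ)/(θ + 1) is valid.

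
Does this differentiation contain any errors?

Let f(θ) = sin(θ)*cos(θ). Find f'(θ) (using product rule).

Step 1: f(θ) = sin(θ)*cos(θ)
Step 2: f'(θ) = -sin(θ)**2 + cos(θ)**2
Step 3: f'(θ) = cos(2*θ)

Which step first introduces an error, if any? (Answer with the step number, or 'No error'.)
No error

All steps in this derivation are correct.
The final answer f'(θ) = cos(2*θ) is valid.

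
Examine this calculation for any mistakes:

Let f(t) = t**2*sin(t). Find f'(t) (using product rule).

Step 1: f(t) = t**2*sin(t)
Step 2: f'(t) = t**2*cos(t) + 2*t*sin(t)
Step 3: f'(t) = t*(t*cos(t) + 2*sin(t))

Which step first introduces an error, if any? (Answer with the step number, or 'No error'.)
No error

All steps in this derivation are correct.
The final answer f'(t) = t*(t*cos(t) + 2*sin(t)) is valid.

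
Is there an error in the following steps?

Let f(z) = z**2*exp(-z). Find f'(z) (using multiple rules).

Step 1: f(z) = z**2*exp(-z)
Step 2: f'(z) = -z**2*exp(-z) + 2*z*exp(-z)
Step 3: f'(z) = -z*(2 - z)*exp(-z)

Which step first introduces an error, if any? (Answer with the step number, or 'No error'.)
Step 3

Step 3 is incorrect due to a sign flip.
The step shows: -z*(2 - z)*exp(-z)
The correct value should be: z*(2 - z)*exp(-z)

Explanation: The sign of the whole expression was flipped: the term z*(2 - z)*exp(-z) was incorrectly written as -z*(2 - z)*exp(-z)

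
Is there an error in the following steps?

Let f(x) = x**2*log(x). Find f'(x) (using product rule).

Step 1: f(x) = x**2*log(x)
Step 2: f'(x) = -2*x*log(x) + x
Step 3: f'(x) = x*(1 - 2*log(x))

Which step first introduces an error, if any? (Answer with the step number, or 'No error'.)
Step 2

Step 2 is incorrect due to a sign flip.
The step shows: -2*x*log(x) + x
The correct value should be: 2*x*log(x) + x

Explanation: The sign of one term was flipped: the term 2*x*log(x) was incorrectly written as -2*x*log(x)
The later steps are derived from this incorrect expression, so the error originates in Step 2.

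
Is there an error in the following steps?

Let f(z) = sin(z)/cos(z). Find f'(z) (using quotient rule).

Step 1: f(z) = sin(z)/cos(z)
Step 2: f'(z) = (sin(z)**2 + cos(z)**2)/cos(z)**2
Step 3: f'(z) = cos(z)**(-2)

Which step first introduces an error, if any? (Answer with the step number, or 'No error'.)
No error

All steps in this derivation are correct.
The final answer f'(z) = cos(z)**(-2) is valid.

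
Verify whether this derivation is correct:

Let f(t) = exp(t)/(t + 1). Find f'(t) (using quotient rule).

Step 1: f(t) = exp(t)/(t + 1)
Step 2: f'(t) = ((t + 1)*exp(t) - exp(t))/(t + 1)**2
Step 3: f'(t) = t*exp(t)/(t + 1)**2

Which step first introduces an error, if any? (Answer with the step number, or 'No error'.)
No error

All steps in this derivation are correct.
The final answer f'(t) = t*exp(t)/(t + 1)**2 is valid.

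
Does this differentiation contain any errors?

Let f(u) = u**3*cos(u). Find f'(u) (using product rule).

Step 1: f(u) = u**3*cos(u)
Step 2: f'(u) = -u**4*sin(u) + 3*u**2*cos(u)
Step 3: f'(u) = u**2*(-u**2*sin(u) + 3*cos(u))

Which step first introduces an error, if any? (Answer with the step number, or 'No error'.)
Step 2

Step 2 is incorrect due to a wrong exponent.
The step shows: -u**4*sin(u) + 3*u**2*cos(u)
The correct value should be: -u**3*sin(u) + 3*u**2*cos(u)

Explanation: The exponent 3 on u was incorrectly written as 4: the term -u**3*sin(u) was incorrectly written as -u**4*sin(u)
The later steps are derived from this incorrect expression, so the error originates in Step 2.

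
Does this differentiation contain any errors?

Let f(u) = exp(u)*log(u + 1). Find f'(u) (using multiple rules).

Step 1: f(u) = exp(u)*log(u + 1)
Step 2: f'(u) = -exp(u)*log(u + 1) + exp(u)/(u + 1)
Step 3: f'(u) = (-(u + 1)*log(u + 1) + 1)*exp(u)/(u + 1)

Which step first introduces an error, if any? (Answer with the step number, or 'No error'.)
Step 2

Step 2 is incorrect due to a sign flip.
The step shows: -exp(u)*log(u + 1) + exp(u)/(u + 1)
The correct value should be: exp(u)*log(u + 1) + exp(u)/(u + 1)

Explanation: The sign of one term was flipped: the term exp(u)*log(u + 1) was incorrectly written as -exp(u)*log(u + 1)
The later steps are derived from this incorrect expression, so the error originates in Step 2.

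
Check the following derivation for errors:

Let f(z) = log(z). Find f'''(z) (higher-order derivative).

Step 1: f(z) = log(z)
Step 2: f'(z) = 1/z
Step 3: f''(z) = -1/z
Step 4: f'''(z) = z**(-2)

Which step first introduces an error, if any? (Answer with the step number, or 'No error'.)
Step 3

Step 3 is incorrect due to a wrong exponent.
The step shows: -1/z
The correct value should be: -1/z**2

Explanation: The exponent -2 on z was incorrectly written as -1: the term -1/z**2 was incorrectly written as -1/z
The later steps are derived from this incorrect expression, so the error originates in Step 3.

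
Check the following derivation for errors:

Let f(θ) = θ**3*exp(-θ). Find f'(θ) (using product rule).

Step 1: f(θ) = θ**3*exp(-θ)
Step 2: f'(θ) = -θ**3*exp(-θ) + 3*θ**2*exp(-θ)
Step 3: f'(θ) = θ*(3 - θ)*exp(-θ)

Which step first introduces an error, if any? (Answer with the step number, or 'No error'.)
Step 3

Step 3 is incorrect due to a wrong exponent.
The step shows: θ*(3 - θ)*exp(-θ)
The correct value should be: θ**2*(3 - θ)*exp(-θ)

Explanation: The exponent 2 on θ was incorrectly written as 1: the term θ**2*(3 - θ)*exp(-θ) was incorrectly written as θ*(3 - θ)*exp(-θ)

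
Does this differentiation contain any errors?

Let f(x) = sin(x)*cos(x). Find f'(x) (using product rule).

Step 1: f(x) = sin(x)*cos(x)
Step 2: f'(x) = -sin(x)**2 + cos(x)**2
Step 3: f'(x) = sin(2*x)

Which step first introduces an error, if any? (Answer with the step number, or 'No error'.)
Step 3

Step 3 is incorrect due to a wrong trig function.
The step shows: sin(2*x)
The correct value should be: cos(2*x)

Explanation: cos(2*x) was incorrectly written as sin(2*x): the term cos(2*x) was incorrectly written as sin(2*x)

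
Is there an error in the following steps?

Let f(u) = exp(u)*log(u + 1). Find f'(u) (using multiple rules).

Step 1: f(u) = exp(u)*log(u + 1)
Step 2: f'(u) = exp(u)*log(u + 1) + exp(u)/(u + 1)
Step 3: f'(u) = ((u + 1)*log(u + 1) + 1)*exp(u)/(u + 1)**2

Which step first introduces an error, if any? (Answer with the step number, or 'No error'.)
Step 3

Step 3 is incorrect due to a wrong exponent.
The step shows: ((u + 1)*log(u + 1) + 1)*exp(u)/(u + 1)**2
The correct value should be: ((u + 1)*log(u + 1) + 1)*exp(u)/(u + 1)

Explanation: The exponent -1 on u + 1 was incorrectly written as -2: the term ((u + 1)*log(u + 1) + 1)*exp(u)/(u + 1) was incorrectly written as ((u + 1)*log(u + 1) + 1)*exp(u)/(u + 1)**2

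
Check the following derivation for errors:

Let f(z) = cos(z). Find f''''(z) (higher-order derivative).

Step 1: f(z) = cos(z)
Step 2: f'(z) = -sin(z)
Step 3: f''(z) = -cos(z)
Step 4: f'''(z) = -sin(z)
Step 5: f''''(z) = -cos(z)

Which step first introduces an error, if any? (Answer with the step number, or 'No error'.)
Step 4

Step 4 is incorrect due to a sign flip.
The step shows: -sin(z)
The correct value should be: sin(z)

Explanation: The sign of the whole expression was flipped: the term sin(z) was incorrectly written as -sin(z)
The later steps are derived from this incorrect expression, so the error originates in Step 4.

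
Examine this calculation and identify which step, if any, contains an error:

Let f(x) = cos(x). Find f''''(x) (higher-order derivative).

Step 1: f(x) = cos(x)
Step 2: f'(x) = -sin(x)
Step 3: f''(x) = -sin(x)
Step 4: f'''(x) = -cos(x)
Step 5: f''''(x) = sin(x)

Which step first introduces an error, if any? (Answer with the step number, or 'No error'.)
Step 3

Step 3 is incorrect due to a wrong trig function.
The step shows: -sin(x)
The correct value should be: -cos(x)

Explanation: cos(x) was incorrectly written as sin(x): the term -cos(x) was incorrectly written as -sin(x)
The later steps are derived from this incorrect expression, so the error originates in Step 3.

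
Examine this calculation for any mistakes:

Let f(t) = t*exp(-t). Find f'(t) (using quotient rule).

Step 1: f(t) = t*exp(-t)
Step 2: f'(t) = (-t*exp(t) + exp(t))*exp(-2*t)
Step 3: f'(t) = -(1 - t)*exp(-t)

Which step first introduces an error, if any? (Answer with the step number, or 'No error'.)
Step 3

Step 3 is incorrect due to a sign flip.
The step shows: -(1 - t)*exp(-t)
The correct value should be: (1 - t)*exp(-t)

Explanation: The sign of the whole expression was flipped: the term (1 - t)*exp(-t) was incorrectly written as -(1 - t)*exp(-t)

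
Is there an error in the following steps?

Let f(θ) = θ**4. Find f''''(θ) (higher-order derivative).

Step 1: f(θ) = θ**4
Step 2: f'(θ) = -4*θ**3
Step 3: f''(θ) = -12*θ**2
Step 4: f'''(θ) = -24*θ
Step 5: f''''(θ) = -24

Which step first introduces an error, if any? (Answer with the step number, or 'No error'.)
Step 2

Step 2 is incorrect due to a sign flip.
The step shows: -4*θ**3
The correct value should be: 4*θ**3

Explanation: The sign of the whole expression was flipped: the term 4*θ**3 was incorrectly written as -4*θ**3
The later steps are derived from this incorrect expression, so the error originates in Step 2.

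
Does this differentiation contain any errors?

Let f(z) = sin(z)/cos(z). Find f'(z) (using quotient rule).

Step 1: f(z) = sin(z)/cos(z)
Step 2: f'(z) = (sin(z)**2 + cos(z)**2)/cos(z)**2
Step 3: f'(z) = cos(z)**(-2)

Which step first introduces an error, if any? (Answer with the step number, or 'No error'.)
No error

All steps in this derivation are correct.
The final answer f'(z) = cos(z)**(-2) is valid.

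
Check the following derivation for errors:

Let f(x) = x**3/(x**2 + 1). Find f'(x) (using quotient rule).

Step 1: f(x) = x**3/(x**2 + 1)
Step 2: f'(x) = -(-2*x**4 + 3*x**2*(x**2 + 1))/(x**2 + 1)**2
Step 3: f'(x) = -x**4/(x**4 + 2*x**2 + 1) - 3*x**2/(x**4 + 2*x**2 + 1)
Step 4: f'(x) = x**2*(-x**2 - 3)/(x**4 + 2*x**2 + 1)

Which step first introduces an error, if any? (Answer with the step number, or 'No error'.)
Step 2

Step 2 is incorrect due to a sign flip.
The step shows: -(-2*x**4 + 3*x**2*(x**2 + 1))/(x**2 + 1)**2
The correct value should be: (-2*x**4 + 3*x**2*(x**2 + 1))/(x**2 + 1)**2

Explanation: The sign of the whole expression was flipped: the term (-2*x**4 + 3*x**2*(x**2 + 1))/(x**2 + 1)**2 was incorrectly written as -(-2*x**4 + 3*x**2*(x**2 + 1))/(x**2 + 1)**2
The later steps are derived from this incorrect expression, so the error originates in Step 2.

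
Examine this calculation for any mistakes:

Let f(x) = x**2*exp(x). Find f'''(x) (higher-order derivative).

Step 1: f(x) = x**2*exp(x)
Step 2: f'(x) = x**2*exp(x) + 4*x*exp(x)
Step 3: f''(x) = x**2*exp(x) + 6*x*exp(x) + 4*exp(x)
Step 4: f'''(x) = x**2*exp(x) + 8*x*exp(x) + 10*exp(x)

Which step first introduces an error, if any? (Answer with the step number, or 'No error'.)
Step 2

Step 2 is incorrect due to a wrong coefficient.
The step shows: x**2*exp(x) + 4*x*exp(x)
The correct value should be: x**2*exp(x) + 2*x*exp(x)

Explanation: The coefficient 2 was incorrectly written as 4: the term 2*x*exp(x) was incorrectly written as 4*x*exp(x)
The later steps are derived from this incorrect expression, so the error originates in Step 2.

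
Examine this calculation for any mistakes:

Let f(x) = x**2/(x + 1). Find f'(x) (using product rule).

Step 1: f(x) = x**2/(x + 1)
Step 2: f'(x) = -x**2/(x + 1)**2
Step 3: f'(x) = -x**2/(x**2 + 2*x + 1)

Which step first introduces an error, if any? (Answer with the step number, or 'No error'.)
Step 2

Step 2 is incorrect due to a dropped term.
The step shows: -x**2/(x + 1)**2
The correct value should be: -x**2/(x + 1)**2 + 2*x/(x + 1)

Explanation: A term was dropped: the term 2*x/(x + 1) was incorrectly omitted
The later steps are derived from this incorrect expression, so the error originates in Step 2.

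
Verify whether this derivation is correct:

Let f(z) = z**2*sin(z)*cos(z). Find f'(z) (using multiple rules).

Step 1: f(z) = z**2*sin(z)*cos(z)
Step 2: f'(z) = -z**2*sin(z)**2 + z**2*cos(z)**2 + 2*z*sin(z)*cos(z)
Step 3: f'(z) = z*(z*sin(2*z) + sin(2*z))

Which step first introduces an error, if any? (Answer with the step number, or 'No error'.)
Step 3

Step 3 is incorrect due to a wrong trig function.
The step shows: z*(z*sin(2*z) + sin(2*z))
The correct value should be: z*(z*cos(2*z) + sin(2*z))

Explanation: cos(2*z) was incorrectly written as sin(2*z): the term z*(z*cos(2*z) + sin(2*z)) was incorrectly written as z*(z*sin(2*z) + sin(2*z))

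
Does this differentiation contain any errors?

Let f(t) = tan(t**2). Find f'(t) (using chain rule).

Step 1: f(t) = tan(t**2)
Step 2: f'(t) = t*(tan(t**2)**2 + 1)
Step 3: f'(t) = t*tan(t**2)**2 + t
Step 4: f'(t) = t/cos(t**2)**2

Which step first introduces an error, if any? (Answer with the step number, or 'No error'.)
Step 2

Step 2 is incorrect due to a wrong coefficient.
The step shows: t*(tan(t**2)**2 + 1)
The correct value should be: 2*t*(tan(t**2)**2 + 1)

Explanation: The coefficient 2 was incorrectly written as 1: the term 2*t*(tan(t**2)**2 + 1) was incorrectly written as t*(tan(t**2)**2 + 1)
The later steps are derived from this incorrect expression, so the error originates in Step 2.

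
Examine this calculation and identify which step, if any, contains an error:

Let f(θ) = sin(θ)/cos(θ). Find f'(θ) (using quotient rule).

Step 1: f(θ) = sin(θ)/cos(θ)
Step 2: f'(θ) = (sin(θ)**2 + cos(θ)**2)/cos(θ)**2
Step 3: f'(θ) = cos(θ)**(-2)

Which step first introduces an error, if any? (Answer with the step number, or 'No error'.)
No error

All steps in this derivation are correct.
The final answer f'(θ) = cos(θ)**(-2) is valid.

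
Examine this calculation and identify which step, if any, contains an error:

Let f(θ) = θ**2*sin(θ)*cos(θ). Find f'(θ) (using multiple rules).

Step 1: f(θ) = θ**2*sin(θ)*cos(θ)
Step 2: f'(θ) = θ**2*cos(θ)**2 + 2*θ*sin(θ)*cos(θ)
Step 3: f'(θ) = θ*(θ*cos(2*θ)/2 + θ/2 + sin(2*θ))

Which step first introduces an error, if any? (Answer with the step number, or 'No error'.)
Step 2

Step 2 is incorrect due to a dropped term.
The step shows: θ**2*cos(θ)**2 + 2*θ*sin(θ)*cos(θ)
The correct value should be: -θ**2*sin(θ)**2 + θ**2*cos(θ)**2 + 2*θ*sin(θ)*cos(θ)

Explanation: A term was dropped: the term -θ**2*sin(θ)**2 was incorrectly omitted
The later steps are derived from this incorrect expression, so the error originates in Step 2.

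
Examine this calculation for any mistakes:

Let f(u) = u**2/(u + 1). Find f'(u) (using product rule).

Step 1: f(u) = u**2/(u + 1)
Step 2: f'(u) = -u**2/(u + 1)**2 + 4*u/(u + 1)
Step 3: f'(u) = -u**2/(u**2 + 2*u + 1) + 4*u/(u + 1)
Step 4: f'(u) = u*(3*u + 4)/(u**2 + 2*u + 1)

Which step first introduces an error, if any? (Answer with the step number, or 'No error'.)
Step 2

Step 2 is incorrect due to a wrong coefficient.
The step shows: -u**2/(u + 1)**2 + 4*u/(u + 1)
The correct value should be: -u**2/(u + 1)**2 + 2*u/(u + 1)

Explanation: The coefficient 2 was incorrectly written as 4: the term 2*u/(u + 1) was incorrectly written as 4*u/(u + 1)
The later steps are derived from this incorrect expression, so the error originates in Step 2.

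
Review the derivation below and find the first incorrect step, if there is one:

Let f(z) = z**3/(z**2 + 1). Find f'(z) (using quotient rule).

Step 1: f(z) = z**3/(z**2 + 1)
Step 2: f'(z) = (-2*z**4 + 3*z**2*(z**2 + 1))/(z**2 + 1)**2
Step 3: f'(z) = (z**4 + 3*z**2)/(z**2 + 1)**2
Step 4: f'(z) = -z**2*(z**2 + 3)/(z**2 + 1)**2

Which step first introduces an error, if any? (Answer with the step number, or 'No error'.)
Step 4

Step 4 is incorrect due to a sign flip.
The step shows: -z**2*(z**2 + 3)/(z**2 + 1)**2
The correct value should be: z**2*(z**2 + 3)/(z**2 + 1)**2

Explanation: The sign of the whole expression was flipped: the term z**2*(z**2 + 3)/(z**2 + 1)**2 was incorrectly written as -z**2*(z**2 + 3)/(z**2 + 1)**2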